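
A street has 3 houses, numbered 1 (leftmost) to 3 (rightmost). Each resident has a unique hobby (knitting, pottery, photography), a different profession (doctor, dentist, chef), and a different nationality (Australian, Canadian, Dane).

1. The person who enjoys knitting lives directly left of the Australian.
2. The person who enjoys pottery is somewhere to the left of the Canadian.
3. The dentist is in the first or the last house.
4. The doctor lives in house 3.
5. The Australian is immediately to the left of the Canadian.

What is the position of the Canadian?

3

Clue 4 places the doctor in house 3.
Clue 5: the Australian is in house 2.
From clue 5, the Canadian must be in house 3.
That leaves photography as the hobby for house 3.
The only profession still possible for house 1 is dentist.
That leaves chef as the profession for house 2.
So house 1 gets Dane for nationality.
By clue 1, the person who enjoys knitting is in house 1.
So house 2 gets pottery for hobby.
So: house 1 = knitting/dentist/Dane, house 2 = pottery/chef/Australian, house 3 = photography/doctor/Canadian.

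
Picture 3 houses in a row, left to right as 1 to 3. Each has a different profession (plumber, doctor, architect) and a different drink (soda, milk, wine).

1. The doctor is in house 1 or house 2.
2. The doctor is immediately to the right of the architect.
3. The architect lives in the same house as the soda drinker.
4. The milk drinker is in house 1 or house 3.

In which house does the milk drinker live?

From clue 2, the doctor must be in house 2.
Clue 2: the architect is in house 1.
From clue 3, the soda drinker must be in house 1.
The only profession still possible for house 3 is plumber.
So house 2 gets wine for drink.
So house 3 gets milk for drink.
So: house 1 = architect/soda, house 2 = doctor/wine, house 3 = plumber/milk.

3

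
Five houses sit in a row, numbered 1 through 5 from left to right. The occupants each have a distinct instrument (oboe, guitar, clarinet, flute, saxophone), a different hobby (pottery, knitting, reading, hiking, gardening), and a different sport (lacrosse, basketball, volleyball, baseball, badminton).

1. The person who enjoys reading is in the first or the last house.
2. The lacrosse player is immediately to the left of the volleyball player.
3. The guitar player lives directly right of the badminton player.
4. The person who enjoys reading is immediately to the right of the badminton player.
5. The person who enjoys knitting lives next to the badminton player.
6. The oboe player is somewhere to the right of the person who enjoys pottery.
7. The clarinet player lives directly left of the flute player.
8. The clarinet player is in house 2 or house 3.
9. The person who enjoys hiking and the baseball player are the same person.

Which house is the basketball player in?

Clue 4 places the person who enjoys reading in house 5.
Clue 4 places the badminton player in house 4.
House 1 instrument: only saxophone fits.
By clue 3, the guitar player is in house 5.
The only hobby still possible for house 3 is knitting.
That leaves basketball as the sport for house 5.
House 4 hobby: only gardening fits.
So house 3 gets volleyball for sport.
Clue 2: the lacrosse player is in house 2.
House 1 sport: only baseball fits.
By clue 9, the person who enjoys hiking is in house 1.
House 2 hobby: only pottery fits.
So house 2 gets clarinet for instrument.
By clue 7, the flute player is in house 3.
So house 4 gets oboe for instrument.
So: house 1 = saxophone/hiking/baseball, house 2 = clarinet/pottery/lacrosse, house 3 = flute/knitting/volleyball, house 4 = oboe/gardening/badminton, house 5 = guitar/reading/basketball.

5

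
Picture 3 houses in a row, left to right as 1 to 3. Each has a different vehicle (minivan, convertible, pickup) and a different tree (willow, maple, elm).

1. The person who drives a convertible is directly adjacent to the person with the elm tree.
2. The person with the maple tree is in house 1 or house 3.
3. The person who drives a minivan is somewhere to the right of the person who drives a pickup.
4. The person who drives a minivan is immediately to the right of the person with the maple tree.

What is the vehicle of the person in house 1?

pickup

The person who drives a minivan is in house 2 (clue 4).
Clue 4: the person with the maple tree is in house 1.
House 1 vehicle: only pickup fits.
The only vehicle still possible for house 3 is convertible.
By clue 1, the person with the elm tree is in house 2.
The only tree still possible for house 3 is willow.
So: house 1 = pickup/maple, house 2 = minivan/elm, house 3 = convertible/willow.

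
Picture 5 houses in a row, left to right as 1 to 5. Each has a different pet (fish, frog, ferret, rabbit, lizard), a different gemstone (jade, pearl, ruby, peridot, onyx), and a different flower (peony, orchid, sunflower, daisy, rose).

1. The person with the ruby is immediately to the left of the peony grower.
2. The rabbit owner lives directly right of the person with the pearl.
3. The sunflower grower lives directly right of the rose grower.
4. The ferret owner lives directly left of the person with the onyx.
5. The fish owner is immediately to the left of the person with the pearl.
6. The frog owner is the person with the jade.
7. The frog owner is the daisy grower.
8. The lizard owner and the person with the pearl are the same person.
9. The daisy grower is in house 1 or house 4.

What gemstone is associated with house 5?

The only pet still possible for house 5 is rabbit.
From clue 2, the person with the pearl must be in house 4.
From clue 5, the fish owner must be in house 3.
The lizard owner is in house 4 (clue 8).
So house 2 gets ferret for pet.
From clue 4, the person with the onyx must be in house 3.
The daisy grower is in house 1 (clue 7).
House 1 pet: only frog fits.
The only gemstone still possible for house 1 is jade.
So house 5 gets peridot for gemstone.
The peony grower is in house 3 (clue 1).
House 2's gemstone must be ruby (nothing else left).
By clue 3, the sunflower grower is in house 5.
The rose grower is in house 4 (clue 3).
That leaves orchid as the flower for house 2.
So: house 1 = frog/jade/daisy, house 2 = ferret/ruby/orchid, house 3 = fish/onyx/peony, house 4 = lizard/pearl/rose, house 5 = rabbit/peridot/sunflower.

peridot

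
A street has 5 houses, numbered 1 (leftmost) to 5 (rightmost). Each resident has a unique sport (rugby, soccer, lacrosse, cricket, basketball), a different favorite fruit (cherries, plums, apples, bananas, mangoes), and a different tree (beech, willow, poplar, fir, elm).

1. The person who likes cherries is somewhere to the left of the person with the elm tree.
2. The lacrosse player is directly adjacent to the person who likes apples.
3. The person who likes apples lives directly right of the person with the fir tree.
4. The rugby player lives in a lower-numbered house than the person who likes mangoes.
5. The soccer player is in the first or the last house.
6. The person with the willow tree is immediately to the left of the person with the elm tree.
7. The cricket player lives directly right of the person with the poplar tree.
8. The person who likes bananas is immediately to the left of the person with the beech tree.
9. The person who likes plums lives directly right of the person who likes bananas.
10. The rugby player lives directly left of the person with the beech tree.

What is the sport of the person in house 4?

basketball

The soccer player is narrowed to house 1 or 5; consider each.
Placing it in house 1 leads to a contradiction, so it's in house 5.
The cricket player is narrowed to house 2 or 3 or 4; consider each.
Placing it in house 3 and house 4 leads to a contradiction, so it's in house 2.
By clue 7, the person with the poplar tree is in house 1.
The lacrosse player is narrowed to house 3 or 4; consider each.
Placing it in house 4 leads to a contradiction, so it's in house 3.
The person who likes apples is in house 4 (clue 2).
Clue 3: the person with the fir tree is in house 3.
By clue 6, the person with the willow tree is in house 4.
From clue 6, the person with the elm tree must be in house 5.
Clue 9: the person who likes plums is in house 2.
By clue 9, the person who likes bananas is in house 1.
The rugby player is in house 1 (clue 10).
From clue 10, the person with the beech tree must be in house 2.
House 4 sport: only basketball fits.
House 5's favorite fruit must be mangoes (nothing else left).
That leaves cherries as the favorite fruit for house 3.
So: house 1 = rugby/bananas/poplar, house 2 = cricket/plums/beech, house 3 = lacrosse/cherries/fir, house 4 = basketball/apples/willow, house 5 = soccer/mangoes/elm.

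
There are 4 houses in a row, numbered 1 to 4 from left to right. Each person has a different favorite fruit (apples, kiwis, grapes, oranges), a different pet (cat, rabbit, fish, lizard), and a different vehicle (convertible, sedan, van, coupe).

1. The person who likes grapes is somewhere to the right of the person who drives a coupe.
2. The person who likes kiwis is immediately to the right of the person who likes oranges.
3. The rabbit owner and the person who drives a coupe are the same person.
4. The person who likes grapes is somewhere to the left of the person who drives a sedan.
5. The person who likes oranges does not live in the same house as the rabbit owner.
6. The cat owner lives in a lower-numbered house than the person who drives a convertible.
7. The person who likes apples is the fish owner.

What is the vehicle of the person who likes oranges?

The person who likes grapes is narrowed to house 2 or 3; consider each.
Placing it in house 2 leads to a contradiction, so it's in house 3.
From clue 4, the person who drives a sedan must be in house 4.
By clue 2, the person who likes kiwis is in house 2.
The person who likes oranges is in house 1 (clue 2).
Clue 5: the rabbit owner is in house 2.
The only favorite fruit still possible for house 4 is apples.
So house 3 gets lizard for pet.
House 4's pet must be fish (nothing else left).
Clue 3: the person who drives a coupe is in house 2.
House 1 pet: only cat fits.
So house 1 gets van for vehicle.
House 3 vehicle: only convertible fits.
So: house 1 = oranges/cat/van, house 2 = kiwis/rabbit/coupe, house 3 = grapes/lizard/convertible, house 4 = apples/fish/sedan.

van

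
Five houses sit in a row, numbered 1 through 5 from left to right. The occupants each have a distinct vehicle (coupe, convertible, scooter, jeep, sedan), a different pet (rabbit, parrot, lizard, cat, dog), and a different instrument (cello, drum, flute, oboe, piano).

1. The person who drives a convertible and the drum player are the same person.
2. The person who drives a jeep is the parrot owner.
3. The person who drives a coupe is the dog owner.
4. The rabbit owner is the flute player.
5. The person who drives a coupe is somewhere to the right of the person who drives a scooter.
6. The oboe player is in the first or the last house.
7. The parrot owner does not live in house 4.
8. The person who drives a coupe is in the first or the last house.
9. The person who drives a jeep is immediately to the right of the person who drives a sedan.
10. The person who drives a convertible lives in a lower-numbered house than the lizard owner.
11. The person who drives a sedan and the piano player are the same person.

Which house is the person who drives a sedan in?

From clue 8, the person who drives a coupe must be in house 5.
From clue 3, the dog owner must be in house 5.
House 4 vehicle: only scooter fits.
The person who drives a jeep is narrowed to house 2 or 3; consider each.
Placing it in house 2 leads to a contradiction, so it's in house 3.
By clue 2, the parrot owner is in house 3.
From clue 9, the person who drives a sedan must be in house 2.
By clue 11, the piano player is in house 2.
House 1's vehicle must be convertible (nothing else left).
Clue 1: the drum player is in house 1.
That leaves cello as the instrument for house 3.
That leaves flute as the instrument for house 4.
That leaves oboe as the instrument for house 5.
By clue 4, the rabbit owner is in house 4.
So house 1 gets cat for pet.
The only pet still possible for house 2 is lizard.
So: house 1 = convertible/cat/drum, house 2 = sedan/lizard/piano, house 3 = jeep/parrot/cello, house 4 = scooter/rabbit/flute, house 5 = coupe/dog/oboe.

2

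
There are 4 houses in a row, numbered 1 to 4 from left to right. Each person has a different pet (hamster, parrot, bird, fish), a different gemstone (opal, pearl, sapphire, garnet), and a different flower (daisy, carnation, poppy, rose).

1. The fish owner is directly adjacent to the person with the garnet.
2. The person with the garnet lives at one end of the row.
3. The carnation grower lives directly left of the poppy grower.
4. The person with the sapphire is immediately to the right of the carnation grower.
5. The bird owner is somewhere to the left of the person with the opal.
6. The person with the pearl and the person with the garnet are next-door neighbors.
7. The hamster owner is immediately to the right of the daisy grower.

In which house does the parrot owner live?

4

So house 1 gets garnet for gemstone.
By clue 1, the fish owner is in house 2.
By clue 6, the person with the pearl is in house 2.
The only flower still possible for house 1 is rose.
House 4's flower must be poppy (nothing else left).
From clue 3, the carnation grower must be in house 3.
By clue 4, the person with the sapphire is in house 4.
That leaves opal as the gemstone for house 3.
House 2's flower must be daisy (nothing else left).
Clue 5: the bird owner is in house 1.
The hamster owner is in house 3 (clue 7).
House 4's pet must be parrot (nothing else left).
So: house 1 = bird/garnet/rose, house 2 = fish/pearl/daisy, house 3 = hamster/opal/carnation, house 4 = parrot/sapphire/poppy.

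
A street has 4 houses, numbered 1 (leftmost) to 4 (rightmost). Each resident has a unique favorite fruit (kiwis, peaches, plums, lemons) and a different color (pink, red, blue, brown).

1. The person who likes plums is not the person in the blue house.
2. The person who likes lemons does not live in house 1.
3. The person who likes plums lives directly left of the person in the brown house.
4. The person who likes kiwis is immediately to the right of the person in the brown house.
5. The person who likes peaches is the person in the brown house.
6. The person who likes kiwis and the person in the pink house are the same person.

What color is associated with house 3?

The only favorite fruit still possible for house 1 is plums.
Clue 3: the person in the brown house is in house 2.
Clue 4: the person who likes kiwis is in house 3.
By clue 5, the person who likes peaches is in house 2.
The person in the pink house is in house 3 (clue 6).
So house 4 gets lemons for favorite fruit.
House 1's color must be red (nothing else left).
The only color still possible for house 4 is blue.
So: house 1 = plums/red, house 2 = peaches/brown, house 3 = kiwis/pink, house 4 = lemons/blue.

pink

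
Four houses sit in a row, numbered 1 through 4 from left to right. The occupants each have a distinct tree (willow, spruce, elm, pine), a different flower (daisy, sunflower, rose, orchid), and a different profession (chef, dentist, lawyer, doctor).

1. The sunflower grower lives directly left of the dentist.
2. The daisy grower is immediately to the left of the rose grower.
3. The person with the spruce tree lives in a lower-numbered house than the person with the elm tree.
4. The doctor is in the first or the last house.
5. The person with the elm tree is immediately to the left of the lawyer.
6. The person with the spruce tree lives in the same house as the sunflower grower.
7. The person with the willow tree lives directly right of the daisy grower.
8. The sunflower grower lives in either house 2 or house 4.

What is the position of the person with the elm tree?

3

Clue 8 places the sunflower grower in house 2.
The dentist is in house 3 (clue 1).
From clue 2, the daisy grower must be in house 3.
The rose grower is in house 4 (clue 2).
Clue 6 places the person with the spruce tree in house 2.
From clue 7, the person with the willow tree must be in house 4.
The only tree still possible for house 1 is pine.
House 3 tree: only elm fits.
That leaves orchid as the flower for house 1.
That leaves doctor as the profession for house 1.
House 2's profession must be chef (nothing else left).
So house 4 gets lawyer for profession.
So: house 1 = pine/orchid/doctor, house 2 = spruce/sunflower/chef, house 3 = elm/daisy/dentist, house 4 = willow/rose/lawyer.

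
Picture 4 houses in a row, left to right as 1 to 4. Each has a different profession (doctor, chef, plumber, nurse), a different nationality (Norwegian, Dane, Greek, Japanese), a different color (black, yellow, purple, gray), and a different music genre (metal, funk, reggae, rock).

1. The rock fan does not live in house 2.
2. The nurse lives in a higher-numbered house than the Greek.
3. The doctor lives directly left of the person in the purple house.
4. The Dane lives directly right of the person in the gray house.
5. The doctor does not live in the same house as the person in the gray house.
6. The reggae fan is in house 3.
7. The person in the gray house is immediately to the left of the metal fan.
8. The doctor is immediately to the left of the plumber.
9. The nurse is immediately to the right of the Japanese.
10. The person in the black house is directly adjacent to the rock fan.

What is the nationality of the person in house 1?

The reggae fan is in house 3 (clue 6).
The Dane is narrowed to house 2 or 4; consider each.
Placing it in house 4 leads to a contradiction, so it's in house 2.
From clue 4, the person in the gray house must be in house 1.
Clue 7 places the metal fan in house 2.
House 1 profession: only chef fits.
The only nationality still possible for house 4 is Norwegian.
The doctor is narrowed to house 2 or 3; consider each.
Placing it in house 3 leads to a contradiction, so it's in house 2.
The person in the purple house is in house 3 (clue 3).
Clue 8 places the plumber in house 3.
The only profession still possible for house 4 is nurse.
The only color still possible for house 4 is yellow.
Clue 9 places the Japanese in house 3.
Clue 10 places the rock fan in house 1.
House 1's nationality must be Greek (nothing else left).
The only color still possible for house 2 is black.
That leaves funk as the music genre for house 4.
So: house 1 = chef/Greek/gray/rock, house 2 = doctor/Dane/black/metal, house 3 = plumber/Japanese/purple/reggae, house 4 = nurse/Norwegian/yellow/funk.

Greek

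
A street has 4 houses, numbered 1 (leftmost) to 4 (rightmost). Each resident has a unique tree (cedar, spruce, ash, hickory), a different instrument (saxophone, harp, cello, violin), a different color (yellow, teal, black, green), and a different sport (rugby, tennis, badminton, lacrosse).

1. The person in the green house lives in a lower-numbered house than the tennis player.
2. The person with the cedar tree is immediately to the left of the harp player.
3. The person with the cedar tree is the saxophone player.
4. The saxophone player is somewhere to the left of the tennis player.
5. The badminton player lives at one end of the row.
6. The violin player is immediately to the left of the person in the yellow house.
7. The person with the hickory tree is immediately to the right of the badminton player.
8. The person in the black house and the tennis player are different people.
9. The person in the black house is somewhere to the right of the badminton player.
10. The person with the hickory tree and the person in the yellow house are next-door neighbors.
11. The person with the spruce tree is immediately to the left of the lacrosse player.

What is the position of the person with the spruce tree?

1

From clue 7, the person with the hickory tree must be in house 2.
Clue 7: the badminton player is in house 1.
From clue 10, the person in the yellow house must be in house 3.
House 4 tree: only ash fits.
Clue 6: the violin player is in house 2.
From clue 2, the person with the cedar tree must be in house 3.
Clue 3: the saxophone player is in house 3.
Clue 4: the tennis player is in house 4.
The person in the black house is in house 2 (clue 8).
The only tree still possible for house 1 is spruce.
The only instrument still possible for house 1 is cello.
House 4's instrument must be harp (nothing else left).
So house 1 gets green for color.
The only color still possible for house 4 is teal.
House 2's sport must be lacrosse (nothing else left).
House 3's sport must be rugby (nothing else left).
So: house 1 = spruce/cello/green/badminton, house 2 = hickory/violin/black/lacrosse, house 3 = cedar/saxophone/yellow/rugby, house 4 = ash/harp/teal/tennis.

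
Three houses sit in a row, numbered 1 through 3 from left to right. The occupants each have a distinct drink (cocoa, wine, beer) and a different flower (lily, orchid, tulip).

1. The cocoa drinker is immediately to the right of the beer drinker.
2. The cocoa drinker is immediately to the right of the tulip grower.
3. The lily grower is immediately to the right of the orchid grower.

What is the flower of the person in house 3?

House 3 flower: only lily fits.
From clue 3, the orchid grower must be in house 2.
So house 1 gets tulip for flower.
The cocoa drinker is in house 2 (clue 2).
That leaves beer as the drink for house 1.
That leaves wine as the drink for house 3.
So: house 1 = beer/tulip, house 2 = cocoa/orchid, house 3 = wine/lily.

lily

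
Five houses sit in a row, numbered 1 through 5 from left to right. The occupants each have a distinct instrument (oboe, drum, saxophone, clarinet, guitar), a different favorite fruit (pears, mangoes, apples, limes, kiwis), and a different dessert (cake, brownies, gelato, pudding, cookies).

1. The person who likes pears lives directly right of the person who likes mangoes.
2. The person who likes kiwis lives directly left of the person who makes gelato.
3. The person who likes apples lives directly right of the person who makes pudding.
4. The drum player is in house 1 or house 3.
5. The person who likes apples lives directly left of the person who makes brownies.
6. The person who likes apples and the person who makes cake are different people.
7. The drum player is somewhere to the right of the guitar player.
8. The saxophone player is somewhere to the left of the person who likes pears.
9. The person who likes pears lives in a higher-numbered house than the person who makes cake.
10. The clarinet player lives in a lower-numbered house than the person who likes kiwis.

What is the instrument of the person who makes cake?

By clue 7, the drum player is in house 3.
That leaves oboe as the instrument for house 5.
House 4's instrument must be saxophone (nothing else left).
Clue 8 places the person who likes pears in house 5.
By clue 1, the person who likes mangoes is in house 4.
That leaves limes as the favorite fruit for house 1.
The only dessert still possible for house 5 is cookies.
The clarinet player is narrowed to house 1 or 2; consider each.
Placing it in house 2 leads to a contradiction, so it's in house 1.
That leaves guitar as the instrument for house 2.
The person who likes apples is narrowed to house 2 or 3; consider each.
Placing it in house 2 leads to a contradiction, so it's in house 3.
The person who makes pudding is in house 2 (clue 3).
By clue 5, the person who makes brownies is in house 4.
House 2's favorite fruit must be kiwis (nothing else left).
House 1 dessert: only cake fits.
So house 3 gets gelato for dessert.
So: house 1 = clarinet/limes/cake, house 2 = guitar/kiwis/pudding, house 3 = drum/apples/gelato, house 4 = saxophone/mangoes/brownies, house 5 = oboe/pears/cookies.

clarinet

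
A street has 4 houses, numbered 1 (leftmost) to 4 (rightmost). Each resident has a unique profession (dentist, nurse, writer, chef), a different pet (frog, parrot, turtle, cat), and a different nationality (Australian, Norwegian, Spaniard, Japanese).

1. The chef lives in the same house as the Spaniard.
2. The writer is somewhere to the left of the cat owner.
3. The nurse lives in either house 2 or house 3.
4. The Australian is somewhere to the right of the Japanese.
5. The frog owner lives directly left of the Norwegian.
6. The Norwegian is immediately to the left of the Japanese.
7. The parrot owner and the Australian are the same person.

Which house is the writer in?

2

From clue 6, the Norwegian must be in house 2.
Clue 6 places the Japanese in house 3.
The only nationality still possible for house 1 is Spaniard.
House 4 nationality: only Australian fits.
By clue 1, the chef is in house 1.
Clue 5 places the frog owner in house 1.
By clue 7, the parrot owner is in house 4.
House 4 profession: only dentist fits.
By clue 2, the writer is in house 2.
Clue 2: the cat owner is in house 3.
House 3's profession must be nurse (nothing else left).
So house 2 gets turtle for pet.
So: house 1 = chef/frog/Spaniard, house 2 = writer/turtle/Norwegian, house 3 = nurse/cat/Japanese, house 4 = dentist/parrot/Australian.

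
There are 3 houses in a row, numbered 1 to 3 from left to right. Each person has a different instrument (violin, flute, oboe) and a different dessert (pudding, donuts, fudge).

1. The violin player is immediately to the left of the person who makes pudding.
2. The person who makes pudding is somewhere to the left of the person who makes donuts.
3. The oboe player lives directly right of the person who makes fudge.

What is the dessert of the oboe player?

The person who makes pudding is in house 2 (clue 2).
Clue 2: the person who makes donuts is in house 3.
So house 1 gets fudge for dessert.
By clue 1, the violin player is in house 1.
The oboe player is in house 2 (clue 3).
House 3's instrument must be flute (nothing else left).
So: house 1 = violin/fudge, house 2 = oboe/pudding, house 3 = flute/donuts.

pudding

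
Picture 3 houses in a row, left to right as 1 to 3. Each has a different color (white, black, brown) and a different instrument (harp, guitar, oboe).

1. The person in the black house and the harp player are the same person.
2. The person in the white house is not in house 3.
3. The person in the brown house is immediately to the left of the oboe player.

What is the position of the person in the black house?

3

House 3 color: only black fits.
By clue 1, the harp player is in house 3.
So house 1 gets guitar for instrument.
The only instrument still possible for house 2 is oboe.
By clue 3, the person in the brown house is in house 1.
House 2's color must be white (nothing else left).
So: house 1 = brown/guitar, house 2 = white/oboe, house 3 = black/harp.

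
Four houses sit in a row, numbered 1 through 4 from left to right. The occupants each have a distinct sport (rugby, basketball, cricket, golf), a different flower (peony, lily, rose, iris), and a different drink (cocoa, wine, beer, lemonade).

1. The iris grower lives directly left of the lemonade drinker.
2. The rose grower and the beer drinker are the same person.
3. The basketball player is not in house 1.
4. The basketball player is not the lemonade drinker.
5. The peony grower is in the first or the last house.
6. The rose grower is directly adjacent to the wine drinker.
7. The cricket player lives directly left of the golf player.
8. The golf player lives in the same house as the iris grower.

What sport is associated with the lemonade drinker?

rugby

The cricket player is narrowed to house 1 or 2; consider each.
Placing it in house 2 leads to a contradiction, so it's in house 1.
By clue 7, the golf player is in house 2.
From clue 8, the iris grower must be in house 2.
Clue 1 places the lemonade drinker in house 3.
Clue 4: the basketball player is in house 4.
So house 3 gets rugby for sport.
By clue 6, the rose grower is in house 1.
The wine drinker is in house 2 (clue 6).
That leaves lily as the flower for house 3.
So house 4 gets peony for flower.
The beer drinker is in house 1 (clue 2).
House 4 drink: only cocoa fits.
So: house 1 = cricket/rose/beer, house 2 = golf/iris/wine, house 3 = rugby/lily/lemonade, house 4 = basketball/peony/cocoa.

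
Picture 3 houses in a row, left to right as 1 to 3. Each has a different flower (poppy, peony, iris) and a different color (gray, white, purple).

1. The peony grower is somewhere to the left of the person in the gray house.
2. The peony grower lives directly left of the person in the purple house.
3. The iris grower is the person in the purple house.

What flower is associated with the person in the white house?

peony

That leaves white as the color for house 1.
The iris grower is narrowed to house 2 or 3; consider each.
Placing it in house 3 leads to a contradiction, so it's in house 2.
From clue 3, the person in the purple house must be in house 2.
So house 3 gets poppy for flower.
The only color still possible for house 3 is gray.
So house 1 gets peony for flower.
So: house 1 = peony/white, house 2 = iris/purple, house 3 = poppy/gray.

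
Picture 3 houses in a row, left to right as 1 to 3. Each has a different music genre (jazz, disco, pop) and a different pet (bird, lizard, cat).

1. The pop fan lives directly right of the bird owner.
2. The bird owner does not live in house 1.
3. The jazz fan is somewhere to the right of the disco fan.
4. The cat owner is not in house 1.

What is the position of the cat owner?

3

By clue 2, the bird owner is in house 2.
House 1 music genre: only disco fits.
House 1's pet must be lizard (nothing else left).
So house 3 gets cat for pet.
By clue 1, the pop fan is in house 3.
The only music genre still possible for house 2 is jazz.
So: house 1 = disco/lizard, house 2 = jazz/bird, house 3 = pop/cat.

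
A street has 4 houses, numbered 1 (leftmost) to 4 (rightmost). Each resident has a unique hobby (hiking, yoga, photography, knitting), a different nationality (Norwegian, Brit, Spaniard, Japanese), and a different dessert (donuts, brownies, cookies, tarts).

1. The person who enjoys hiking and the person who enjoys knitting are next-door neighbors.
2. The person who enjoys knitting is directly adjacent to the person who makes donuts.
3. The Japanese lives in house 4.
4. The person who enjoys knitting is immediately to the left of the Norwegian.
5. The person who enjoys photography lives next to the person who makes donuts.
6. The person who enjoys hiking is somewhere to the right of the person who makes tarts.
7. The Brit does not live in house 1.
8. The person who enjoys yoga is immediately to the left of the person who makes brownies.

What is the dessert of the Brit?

The Japanese is in house 4 (clue 3).
The only nationality still possible for house 1 is Spaniard.
That leaves photography as the hobby for house 4.
The person who makes donuts is in house 3 (clue 5).
Clue 2 places the person who enjoys knitting in house 2.
Clue 4: the Norwegian is in house 3.
House 1's hobby must be yoga (nothing else left).
So house 3 gets hiking for hobby.
The only nationality still possible for house 2 is Brit.
By clue 8, the person who makes brownies is in house 2.
House 1 dessert: only tarts fits.
That leaves cookies as the dessert for house 4.
So: house 1 = yoga/Spaniard/tarts, house 2 = knitting/Brit/brownies, house 3 = hiking/Norwegian/donuts, house 4 = photography/Japanese/cookies.

brownies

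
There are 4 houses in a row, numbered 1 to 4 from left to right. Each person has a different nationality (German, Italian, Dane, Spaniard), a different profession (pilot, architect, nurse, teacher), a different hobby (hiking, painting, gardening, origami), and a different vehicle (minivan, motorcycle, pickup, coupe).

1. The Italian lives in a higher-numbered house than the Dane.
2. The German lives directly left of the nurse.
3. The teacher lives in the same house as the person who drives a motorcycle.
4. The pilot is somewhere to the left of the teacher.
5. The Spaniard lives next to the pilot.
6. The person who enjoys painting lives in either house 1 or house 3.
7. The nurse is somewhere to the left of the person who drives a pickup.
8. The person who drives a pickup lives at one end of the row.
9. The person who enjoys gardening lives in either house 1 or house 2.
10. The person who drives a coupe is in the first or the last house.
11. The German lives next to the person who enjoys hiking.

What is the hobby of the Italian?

By clue 8, the person who drives a pickup is in house 4.
House 1 vehicle: only coupe fits.
The only nationality still possible for house 4 is Italian.
House 4 profession: only architect fits.
The only hobby still possible for house 4 is origami.
House 1 profession: only pilot fits.
The Spaniard is in house 2 (clue 5).
The only nationality still possible for house 3 is Dane.
Clue 2 places the nurse in house 2.
By clue 11, the person who enjoys hiking is in house 2.
House 1 nationality: only German fits.
House 3's profession must be teacher (nothing else left).
House 1's hobby must be gardening (nothing else left).
The only hobby still possible for house 3 is painting.
Clue 3: the person who drives a motorcycle is in house 3.
House 2 vehicle: only minivan fits.
So: house 1 = German/pilot/gardening/coupe, house 2 = Spaniard/nurse/hiking/minivan, house 3 = Dane/teacher/painting/motorcycle, house 4 = Italian/architect/origami/pickup.

origami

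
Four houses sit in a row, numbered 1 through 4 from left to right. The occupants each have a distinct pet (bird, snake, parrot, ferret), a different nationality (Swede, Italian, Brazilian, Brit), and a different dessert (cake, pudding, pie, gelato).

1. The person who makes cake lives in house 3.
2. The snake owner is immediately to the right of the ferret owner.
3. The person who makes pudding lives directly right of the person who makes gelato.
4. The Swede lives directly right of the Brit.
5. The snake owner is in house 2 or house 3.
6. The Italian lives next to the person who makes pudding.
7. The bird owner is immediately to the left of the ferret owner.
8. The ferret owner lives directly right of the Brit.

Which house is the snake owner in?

Clue 1: the person who makes cake is in house 3.
House 4 pet: only parrot fits.
The snake owner is in house 3 (clue 2).
Clue 2 places the ferret owner in house 2.
Clue 3: the person who makes pudding is in house 2.
From clue 3, the person who makes gelato must be in house 1.
The bird owner is in house 1 (clue 7).
By clue 8, the Brit is in house 1.
So house 4 gets Brazilian for nationality.
So house 4 gets pie for dessert.
The Swede is in house 2 (clue 4).
House 3 nationality: only Italian fits.
So: house 1 = bird/Brit/gelato, house 2 = ferret/Swede/pudding, house 3 = snake/Italian/cake, house 4 = parrot/Brazilian/pie.

3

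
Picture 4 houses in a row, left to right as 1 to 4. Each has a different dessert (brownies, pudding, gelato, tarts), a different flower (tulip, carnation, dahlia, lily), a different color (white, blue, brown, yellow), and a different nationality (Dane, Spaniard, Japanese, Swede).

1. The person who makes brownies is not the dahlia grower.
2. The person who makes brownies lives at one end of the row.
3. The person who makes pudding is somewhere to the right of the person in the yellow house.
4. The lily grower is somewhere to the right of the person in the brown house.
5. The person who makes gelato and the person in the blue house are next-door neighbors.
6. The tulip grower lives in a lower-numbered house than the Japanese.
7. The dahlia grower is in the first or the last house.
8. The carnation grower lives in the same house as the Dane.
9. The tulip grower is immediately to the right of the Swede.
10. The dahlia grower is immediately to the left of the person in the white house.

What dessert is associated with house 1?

The dahlia grower is in house 1 (clue 10).
The person in the white house is in house 2 (clue 10).
That leaves blue as the color for house 4.
From clue 1, the person who makes brownies must be in house 4.
Clue 5: the person who makes gelato is in house 3.
So house 1 gets tarts for dessert.
House 2 dessert: only pudding fits.
By clue 3, the person in the yellow house is in house 1.
That leaves brown as the color for house 3.
The lily grower is in house 4 (clue 4).
The carnation grower is narrowed to house 2 or 3; consider each.
Placing it in house 2 leads to a contradiction, so it's in house 3.
From clue 8, the Dane must be in house 3.
So house 2 gets tulip for flower.
So house 4 gets Japanese for nationality.
Clue 9: the Swede is in house 1.
So house 2 gets Spaniard for nationality.
So: house 1 = tarts/dahlia/yellow/Swede, house 2 = pudding/tulip/white/Spaniard, house 3 = gelato/carnation/brown/Dane, house 4 = brownies/lily/blue/Japanese.

tarts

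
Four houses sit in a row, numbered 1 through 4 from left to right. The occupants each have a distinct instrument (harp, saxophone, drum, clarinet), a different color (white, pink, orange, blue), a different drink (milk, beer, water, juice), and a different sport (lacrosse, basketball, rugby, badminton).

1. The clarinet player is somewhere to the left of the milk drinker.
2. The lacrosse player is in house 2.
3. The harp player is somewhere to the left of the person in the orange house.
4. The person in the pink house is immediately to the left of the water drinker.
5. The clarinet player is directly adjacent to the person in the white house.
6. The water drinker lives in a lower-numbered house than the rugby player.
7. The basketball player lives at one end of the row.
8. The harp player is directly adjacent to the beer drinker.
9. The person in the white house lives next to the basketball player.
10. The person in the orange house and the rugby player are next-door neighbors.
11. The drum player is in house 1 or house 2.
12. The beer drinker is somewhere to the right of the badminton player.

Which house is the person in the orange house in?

Clue 2: the lacrosse player is in house 2.
House 4's instrument must be saxophone (nothing else left).
House 1's drink must be juice (nothing else left).
The drum player is narrowed to house 1 or 2; consider each.
Placing it in house 2 leads to a contradiction, so it's in house 1.
The clarinet player is narrowed to house 2 or 3; consider each.
Placing it in house 3 leads to a contradiction, so it's in house 2.
Clue 5: the person in the white house is in house 3.
From clue 9, the basketball player must be in house 4.
House 3 instrument: only harp fits.
House 4 color: only orange fits.
The only sport still possible for house 1 is badminton.
House 3 sport: only rugby fits.
Clue 6: the water drinker is in house 2.
The only drink still possible for house 3 is milk.
That leaves beer as the drink for house 4.
Clue 4 places the person in the pink house in house 1.
House 2's color must be blue (nothing else left).
So: house 1 = drum/pink/juice/badminton, house 2 = clarinet/blue/water/lacrosse, house 3 = harp/white/milk/rugby, house 4 = saxophone/orange/beer/basketball.

4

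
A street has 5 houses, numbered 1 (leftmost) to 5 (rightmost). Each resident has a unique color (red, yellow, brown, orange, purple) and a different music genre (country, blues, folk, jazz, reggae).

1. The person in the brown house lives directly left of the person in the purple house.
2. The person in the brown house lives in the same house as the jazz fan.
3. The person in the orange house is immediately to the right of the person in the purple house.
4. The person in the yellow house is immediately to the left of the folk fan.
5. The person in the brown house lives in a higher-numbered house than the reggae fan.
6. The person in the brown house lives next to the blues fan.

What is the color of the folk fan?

red

The person in the brown house is narrowed to house 2 or 3; consider each.
Placing it in house 2 leads to a contradiction, so it's in house 3.
The person in the purple house is in house 4 (clue 1).
The jazz fan is in house 3 (clue 2).
From clue 3, the person in the orange house must be in house 5.
By clue 4, the person in the yellow house is in house 1.
By clue 4, the folk fan is in house 2.
House 2's color must be red (nothing else left).
House 1's music genre must be reggae (nothing else left).
That leaves country as the music genre for house 5.
That leaves blues as the music genre for house 4.
So: house 1 = yellow/reggae, house 2 = red/folk, house 3 = brown/jazz, house 4 = purple/blues, house 5 = orange/country.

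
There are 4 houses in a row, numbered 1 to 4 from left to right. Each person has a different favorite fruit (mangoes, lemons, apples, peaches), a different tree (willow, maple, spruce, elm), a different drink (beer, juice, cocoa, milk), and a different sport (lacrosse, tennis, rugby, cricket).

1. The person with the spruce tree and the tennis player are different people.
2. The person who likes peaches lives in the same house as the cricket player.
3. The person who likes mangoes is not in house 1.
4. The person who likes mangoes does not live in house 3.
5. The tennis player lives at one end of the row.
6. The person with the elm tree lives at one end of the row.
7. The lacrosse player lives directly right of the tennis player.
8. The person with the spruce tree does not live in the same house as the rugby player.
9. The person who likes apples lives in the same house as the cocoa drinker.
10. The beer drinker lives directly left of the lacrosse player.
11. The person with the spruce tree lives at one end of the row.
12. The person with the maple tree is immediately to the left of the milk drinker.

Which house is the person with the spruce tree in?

4

The lacrosse player is in house 2 (clue 7).
Clue 7: the tennis player is in house 1.
The beer drinker is in house 1 (clue 10).
Clue 1 places the person with the spruce tree in house 4.
From clue 8, the rugby player must be in house 3.
House 1 favorite fruit: only lemons fits.
So house 1 gets elm for tree.
House 4's sport must be cricket (nothing else left).
By clue 2, the person who likes peaches is in house 4.
House 3 favorite fruit: only apples fits.
By clue 9, the cocoa drinker is in house 3.
House 2's favorite fruit must be mangoes (nothing else left).
House 2's drink must be juice (nothing else left).
House 4 drink: only milk fits.
From clue 12, the person with the maple tree must be in house 3.
So house 2 gets willow for tree.
So: house 1 = lemons/elm/beer/tennis, house 2 = mangoes/willow/juice/lacrosse, house 3 = apples/maple/cocoa/rugby, house 4 = peaches/spruce/milk/cricket.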